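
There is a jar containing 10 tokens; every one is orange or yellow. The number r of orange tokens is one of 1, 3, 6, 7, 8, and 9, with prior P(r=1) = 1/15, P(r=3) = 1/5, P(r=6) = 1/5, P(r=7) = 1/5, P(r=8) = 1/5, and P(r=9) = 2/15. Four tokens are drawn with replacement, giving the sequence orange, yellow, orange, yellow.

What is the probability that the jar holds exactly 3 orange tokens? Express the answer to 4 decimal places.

0.2457

Compute the likelihood of the observed sequence for each case: P(data | r = 1) = (1/10)(9/10)(1/10)(9/10) = 0.0081; P(data | r = 3) = (3/10)(7/10)(3/10)(7/10) = 0.0441; P(data | r = 6) = (6/10)(4/10)(6/10)(4/10) = 0.0576; P(data | r = 7) = (7/10)(3/10)(7/10)(3/10) = 0.0441; P(data | r = 8) = (8/10)(2/10)(8/10)(2/10) = 0.0256; P(data | r = 9) = (9/10)(1/10)(9/10)(1/10) = 0.0081.
Multiplying each by its prior: 1/15 · 0.0081 = 0.00054, 1/5 · 0.0441 = 0.00882, 1/5 · 0.0576 = 0.01152, 1/5 · 0.0441 = 0.00882, 1/5 · 0.0256 = 0.00512, 2/15 · 0.0081 = 0.00108; these sum to 0.0359.
So P(r = 3 | data) = (0.00882) / (0.0359) = 0.24568.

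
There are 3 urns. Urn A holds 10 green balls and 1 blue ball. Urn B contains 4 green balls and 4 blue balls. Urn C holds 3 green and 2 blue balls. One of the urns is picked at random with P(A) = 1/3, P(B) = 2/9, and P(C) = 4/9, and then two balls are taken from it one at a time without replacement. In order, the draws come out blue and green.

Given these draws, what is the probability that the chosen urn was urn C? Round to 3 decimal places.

0.587

Under each hypothesis, the probability of the observed sequence is: P(data | urn A) = (1/11)(10/10) = 0.090909; P(data | urn B) = (4/8)(4/7) = 0.28571; P(data | urn C) = (2/5)(3/4) = 0.3.
The prior-weighted likelihoods are 1/3 · 0.090909 = 0.030303, 2/9 · 0.28571 = 0.063492, 4/9 · 0.3 = 0.13333; these sum to 0.22713.
Hence P(urn C | data) = (0.13333) / (0.22713) = 0.58704.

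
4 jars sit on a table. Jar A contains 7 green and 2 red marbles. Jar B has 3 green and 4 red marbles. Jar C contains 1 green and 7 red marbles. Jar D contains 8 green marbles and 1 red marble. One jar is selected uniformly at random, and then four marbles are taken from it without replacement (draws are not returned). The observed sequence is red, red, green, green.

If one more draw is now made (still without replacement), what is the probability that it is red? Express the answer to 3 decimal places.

0.503

Under each hypothesis, the probability of the observed sequence is: P(data | jar A) = (2/9)(1/8)(7/7)(6/6) = 0.027778; P(data | jar B) = (4/7)(3/6)(3/5)(2/4) = 0.085714; P(data | jar C) = (7/8)(6/7)(1/6)(0/5) = 0; P(data | jar D) = (1/9)(0/8) = 0.
The prior-weighted likelihoods are 1/4 · 0.027778 = 0.0069444, 1/4 · 0.085714 = 0.021429, 1/4 · 0 = 0, 1/4 · 0 = 0; summing to 0.028373.
The posterior is then P(jar A | data) = 0.24476, P(jar B | data) = 0.75524, P(jar C | data) = 0, P(jar D | data) = 0.
So P(red next | data) = Σ P(red next | H) P(H | data) = (0)(0.24476) + (2/3)(0.75524) = 0.5035.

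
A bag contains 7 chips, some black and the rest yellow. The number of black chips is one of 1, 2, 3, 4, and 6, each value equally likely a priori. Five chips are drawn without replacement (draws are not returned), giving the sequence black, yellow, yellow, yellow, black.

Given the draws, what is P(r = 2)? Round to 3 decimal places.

0.357

Compute the likelihood of the observed sequence for each case: P(data | r = 1) = (1/7)(6/6)(5/5)(4/4)(0/3) = 0; P(data | r = 2) = (2/7)(5/6)(4/5)(3/4)(1/3) = 1/21; P(data | r = 3) = (3/7)(4/6)(3/5)(2/4)(2/3) = 2/35; P(data | r = 4) = (4/7)(3/6)(2/5)(1/4)(3/3) = 1/35; P(data | r = 6) = (6/7)(1/6)(0/5) = 0.
Weighting by the prior gives 1/5 · 0 = 0, 1/5 · 1/21 = 1/105, 1/5 · 2/35 = 2/175, 1/5 · 1/35 = 1/175, 1/5 · 0 = 0; with total 2/75.
Therefore the posterior P(r = 2 | data) = (1/105) / (2/75) = 5/14.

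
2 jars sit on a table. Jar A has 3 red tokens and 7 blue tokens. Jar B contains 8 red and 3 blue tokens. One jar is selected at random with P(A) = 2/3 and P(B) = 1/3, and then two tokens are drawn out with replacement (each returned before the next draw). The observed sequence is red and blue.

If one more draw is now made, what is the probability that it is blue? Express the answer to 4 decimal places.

Compute the likelihood of the observed sequence for each case: P(data | jar A) = (3/10)(7/10) = 0.21; P(data | jar B) = (8/11)(3/11) = 0.19835.
Multiplying each by its prior: 2/3 · 0.21 = 0.14, 1/3 · 0.19835 = 0.066116; these sum to 0.20612.
The posterior is then P(jar A | data) = 0.67923, P(jar B | data) = 0.32077.
So P(blue next | data) = Σ P(blue next | H) P(H | data) = (7/10)(0.67923) + (3/11)(0.32077) = 0.56294.

0.5629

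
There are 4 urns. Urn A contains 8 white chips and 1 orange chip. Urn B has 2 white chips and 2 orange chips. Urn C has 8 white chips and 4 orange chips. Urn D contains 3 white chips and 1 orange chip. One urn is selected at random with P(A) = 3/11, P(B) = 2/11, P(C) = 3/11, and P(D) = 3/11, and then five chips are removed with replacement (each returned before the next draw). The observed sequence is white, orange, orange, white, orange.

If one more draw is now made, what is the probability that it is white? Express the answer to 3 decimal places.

For each hypothesis, P(data | H) works out to: P(data | urn A) = (8/9)(1/9)(1/9)(8/9)(1/9) = 0.0010838; P(data | urn B) = (2/4)(2/4)(2/4)(2/4)(2/4) = 0.03125; P(data | urn C) = (8/12)(4/12)(4/12)(8/12)(4/12) = 0.016461; P(data | urn D) = (3/4)(1/4)(1/4)(3/4)(1/4) = 0.0087891.
Weighting by the prior gives 3/11 · 0.0010838 = 0.00029559, 2/11 · 0.03125 = 0.0056818, 3/11 · 0.016461 = 0.0044893, 3/11 · 0.0087891 = 0.002397; these sum to 0.012864.
Dividing through by the total gives posterior P(urn A | data) = 0.022979, P(urn B | data) = 0.44169, P(urn C | data) = 0.34899, P(urn D | data) = 0.18634.
Averaging over the posterior, P(white next | data) = (8/9)(0.022979) + (1/2)(0.44169) + (2/3)(0.34899) + (3/4)(0.18634) = 0.61369.

0.614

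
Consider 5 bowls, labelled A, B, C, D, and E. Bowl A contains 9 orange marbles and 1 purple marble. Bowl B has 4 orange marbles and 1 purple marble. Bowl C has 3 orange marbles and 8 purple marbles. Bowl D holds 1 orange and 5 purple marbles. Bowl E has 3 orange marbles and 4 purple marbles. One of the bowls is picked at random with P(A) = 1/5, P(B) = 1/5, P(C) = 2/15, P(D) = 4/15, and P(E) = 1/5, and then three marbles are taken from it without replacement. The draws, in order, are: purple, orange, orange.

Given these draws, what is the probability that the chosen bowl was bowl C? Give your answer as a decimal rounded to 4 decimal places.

0.0724

The likelihood of the observed sequence under each hypothesis: P(data | bowl A) = (1/10)(9/9)(8/8) = 0.1; P(data | bowl B) = (1/5)(4/4)(3/3) = 0.2; P(data | bowl C) = (8/11)(3/10)(2/9) = 0.048485; P(data | bowl D) = (5/6)(1/5)(0/4) = 0; P(data | bowl E) = (4/7)(3/6)(2/5) = 0.11429.
Weighting by the prior gives 1/5 · 0.1 = 0.02, 1/5 · 0.2 = 0.04, 2/15 · 0.048485 = 0.0064646, 4/15 · 0 = 0, 1/5 · 0.11429 = 0.022857; with total 0.089322.
Hence P(bowl C | data) = (0.0064646) / (0.089322) = 0.072375.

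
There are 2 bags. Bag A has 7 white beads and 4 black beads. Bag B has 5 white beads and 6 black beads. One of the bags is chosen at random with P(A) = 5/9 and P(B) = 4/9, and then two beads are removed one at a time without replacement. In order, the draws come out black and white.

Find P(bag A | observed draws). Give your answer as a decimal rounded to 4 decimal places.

For each hypothesis, P(data | H) works out to: P(data | bag A) = (4/11)(7/10) = 14/55; P(data | bag B) = (6/11)(5/10) = 3/11.
The prior-weighted likelihoods are 5/9 · 14/55 = 14/99, 4/9 · 3/11 = 4/33; with total 26/99.
Hence P(bag A | data) = (14/99) / (26/99) = 7/13.

0.5385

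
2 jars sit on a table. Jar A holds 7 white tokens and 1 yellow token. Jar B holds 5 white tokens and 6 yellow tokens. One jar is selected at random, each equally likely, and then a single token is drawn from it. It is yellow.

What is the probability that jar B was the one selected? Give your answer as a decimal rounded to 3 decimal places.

0.814

Under each hypothesis, the probability of this draw is: P(data | jar A) = (1/8) = 1/8; P(data | jar B) = (6/11) = 6/11.
Weighting by the prior gives 1/2 · 1/8 = 1/16, 1/2 · 6/11 = 3/11; summing to 59/176.
So P(jar B | data) = (3/11) / (59/176) = 48/59.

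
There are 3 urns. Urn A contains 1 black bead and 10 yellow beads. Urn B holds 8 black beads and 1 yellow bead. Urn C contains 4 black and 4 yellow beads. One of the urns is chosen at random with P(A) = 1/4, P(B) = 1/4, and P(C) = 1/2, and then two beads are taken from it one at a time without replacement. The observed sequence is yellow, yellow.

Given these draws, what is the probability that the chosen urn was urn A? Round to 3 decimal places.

0.656

The likelihood of the observed sequence under each hypothesis: P(data | urn A) = (10/11)(9/10) = 9/11; P(data | urn B) = (1/9)(0/8) = 0; P(data | urn C) = (4/8)(3/7) = 3/14.
Weighting by the prior gives 1/4 · 9/11 = 9/44, 1/4 · 0 = 0, 1/2 · 3/14 = 3/28; with total 24/77.
Hence P(urn A | data) = (9/44) / (24/77) = 21/32.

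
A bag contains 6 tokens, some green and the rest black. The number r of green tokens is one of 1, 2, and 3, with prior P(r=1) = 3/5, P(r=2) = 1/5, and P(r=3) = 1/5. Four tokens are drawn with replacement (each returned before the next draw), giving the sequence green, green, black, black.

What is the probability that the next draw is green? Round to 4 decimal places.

0.3379

Compute the likelihood of the observed sequence for each case: P(data | r = 1) = (1/6)(1/6)(5/6)(5/6) = 0.01929; P(data | r = 2) = (2/6)(2/6)(4/6)(4/6) = 0.049383; P(data | r = 3) = (3/6)(3/6)(3/6)(3/6) = 0.0625.
The prior-weighted likelihoods are 3/5 · 0.01929 = 0.011574, 1/5 · 0.049383 = 0.0098765, 1/5 · 0.0625 = 0.0125; these sum to 0.033951.
The posterior is then P(r = 1 | data) = 0.34091, P(r = 2 | data) = 0.29091, P(r = 3 | data) = 0.36818.
Averaging over the posterior, P(green next | data) = (1/6)(0.34091) + (1/3)(0.29091) + (1/2)(0.36818) = 0.33788.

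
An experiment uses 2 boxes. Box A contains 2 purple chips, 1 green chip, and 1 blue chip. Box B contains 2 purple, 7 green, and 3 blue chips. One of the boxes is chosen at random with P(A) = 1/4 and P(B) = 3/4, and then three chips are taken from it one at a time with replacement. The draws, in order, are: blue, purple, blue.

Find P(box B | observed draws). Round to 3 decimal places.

0.500

Compute the likelihood of the observed sequence for each case: P(data | box A) = (1/4)(2/4)(1/4) = 1/32; P(data | box B) = (3/12)(2/12)(3/12) = 1/96.
Multiplying each by its prior: 1/4 · 1/32 = 1/128, 3/4 · 1/96 = 1/128; these sum to 1/64.
By Bayes' rule, P(box B | data) = (1/128) / (1/64) = 1/2.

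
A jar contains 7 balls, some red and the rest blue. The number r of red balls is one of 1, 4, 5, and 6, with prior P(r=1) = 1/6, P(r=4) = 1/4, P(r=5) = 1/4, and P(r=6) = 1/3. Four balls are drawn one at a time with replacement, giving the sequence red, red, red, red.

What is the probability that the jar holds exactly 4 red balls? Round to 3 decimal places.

0.098

Compute the likelihood of the observed sequence for each case: P(data | r = 1) = (1/7)(1/7)(1/7)(1/7) = 0.00041649; P(data | r = 4) = (4/7)(4/7)(4/7)(4/7) = 0.10662; P(data | r = 5) = (5/7)(5/7)(5/7)(5/7) = 0.26031; P(data | r = 6) = (6/7)(6/7)(6/7)(6/7) = 0.53978.
Weighting by the prior gives 1/6 · 0.00041649 = 6.9416e-05, 1/4 · 0.10662 = 0.026656, 1/4 · 0.26031 = 0.065077, 1/3 · 0.53978 = 0.17993; summing to 0.27173.
So P(r = 4 | data) = (0.026656) / (0.27173) = 0.098097.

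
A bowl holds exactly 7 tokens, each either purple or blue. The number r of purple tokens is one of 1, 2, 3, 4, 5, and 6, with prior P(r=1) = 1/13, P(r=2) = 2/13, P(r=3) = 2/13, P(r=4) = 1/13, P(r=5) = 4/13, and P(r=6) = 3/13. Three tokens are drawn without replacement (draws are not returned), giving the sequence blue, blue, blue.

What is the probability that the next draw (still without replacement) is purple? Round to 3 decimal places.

0.449

Compute the likelihood of the observed sequence for each case: P(data | r = 1) = (6/7)(5/6)(4/5) = 4/7; P(data | r = 2) = (5/7)(4/6)(3/5) = 2/7; P(data | r = 3) = (4/7)(3/6)(2/5) = 4/35; P(data | r = 4) = (3/7)(2/6)(1/5) = 1/35; P(data | r = 5) = (2/7)(1/6)(0/5) = 0; P(data | r = 6) = (1/7)(0/6) = 0.
The prior-weighted likelihoods are 1/13 · 4/7 = 4/91, 2/13 · 2/7 = 4/91, 2/13 · 4/35 = 8/455, 1/13 · 1/35 = 1/455, 4/13 · 0 = 0, 3/13 · 0 = 0; summing to 7/65.
The posterior is then P(r = 1 | data) = 20/49, P(r = 2 | data) = 20/49, P(r = 3 | data) = 8/49, P(r = 4 | data) = 1/49, P(r = 5 | data) = 0, P(r = 6 | data) = 0.
So P(purple next | data) = Σ P(purple next | H) P(H | data) = (1/4)(20/49) + (1/2)(20/49) + (3/4)(8/49) + (1)(1/49) = 22/49.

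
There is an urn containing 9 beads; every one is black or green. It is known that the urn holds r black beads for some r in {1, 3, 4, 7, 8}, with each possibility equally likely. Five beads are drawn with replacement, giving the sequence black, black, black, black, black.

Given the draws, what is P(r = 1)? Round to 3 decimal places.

The likelihood of the observed sequence under each hypothesis: P(data | r = 1) = (1/9)(1/9)(1/9)(1/9)(1/9) = 1.6935e-05; P(data | r = 3) = (3/9)(3/9)(3/9)(3/9)(3/9) = 0.0041152; P(data | r = 4) = (4/9)(4/9)(4/9)(4/9)(4/9) = 0.017342; P(data | r = 7) = (7/9)(7/9)(7/9)(7/9)(7/9) = 0.28463; P(data | r = 8) = (8/9)(8/9)(8/9)(8/9)(8/9) = 0.55493.
Multiplying each by its prior: 1/5 · 1.6935e-05 = 3.387e-06, 1/5 · 0.0041152 = 0.00082305, 1/5 · 0.017342 = 0.0034683, 1/5 · 0.28463 = 0.056926, 1/5 · 0.55493 = 0.11099; summing to 0.17221.
So P(r = 1 | data) = (3.387e-06) / (0.17221) = 1.9668e-05.

0.000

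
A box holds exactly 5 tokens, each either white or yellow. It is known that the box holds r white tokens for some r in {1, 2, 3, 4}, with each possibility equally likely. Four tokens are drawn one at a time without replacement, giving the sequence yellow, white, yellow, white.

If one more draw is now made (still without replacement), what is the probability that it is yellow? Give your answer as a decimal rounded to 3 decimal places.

0.500

Compute the likelihood of the observed sequence for each case: P(data | r = 1) = (4/5)(1/4)(3/3)(0/2) = 0; P(data | r = 2) = (3/5)(2/4)(2/3)(1/2) = 1/10; P(data | r = 3) = (2/5)(3/4)(1/3)(2/2) = 1/10; P(data | r = 4) = (1/5)(4/4)(0/3) = 0.
Multiplying each by its prior: 1/4 · 0 = 0, 1/4 · 1/10 = 1/40, 1/4 · 1/10 = 1/40, 1/4 · 0 = 0; with total 1/20.
The posterior is then P(r = 1 | data) = 0, P(r = 2 | data) = 1/2, P(r = 3 | data) = 1/2, P(r = 4 | data) = 0.
The predictive probability is P(yellow next | data) = (1)(1/2) + (0)(1/2) = 1/2.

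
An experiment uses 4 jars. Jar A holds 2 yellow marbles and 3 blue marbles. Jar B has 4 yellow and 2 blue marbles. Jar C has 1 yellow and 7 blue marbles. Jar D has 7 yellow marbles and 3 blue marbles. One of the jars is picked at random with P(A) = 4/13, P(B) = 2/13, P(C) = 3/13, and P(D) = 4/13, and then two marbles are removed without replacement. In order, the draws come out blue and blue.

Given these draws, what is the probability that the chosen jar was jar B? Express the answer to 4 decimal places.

For each hypothesis, P(data | H) works out to: P(data | jar A) = (3/5)(2/4) = 3/10; P(data | jar B) = (2/6)(1/5) = 1/15; P(data | jar C) = (7/8)(6/7) = 3/4; P(data | jar D) = (3/10)(2/9) = 1/15.
The prior-weighted likelihoods are 4/13 · 3/10 = 6/65, 2/13 · 1/15 = 2/195, 3/13 · 3/4 = 9/52, 4/13 · 1/15 = 4/195; with total 77/260.
Therefore the posterior P(jar B | data) = (2/195) / (77/260) = 8/231.

0.0346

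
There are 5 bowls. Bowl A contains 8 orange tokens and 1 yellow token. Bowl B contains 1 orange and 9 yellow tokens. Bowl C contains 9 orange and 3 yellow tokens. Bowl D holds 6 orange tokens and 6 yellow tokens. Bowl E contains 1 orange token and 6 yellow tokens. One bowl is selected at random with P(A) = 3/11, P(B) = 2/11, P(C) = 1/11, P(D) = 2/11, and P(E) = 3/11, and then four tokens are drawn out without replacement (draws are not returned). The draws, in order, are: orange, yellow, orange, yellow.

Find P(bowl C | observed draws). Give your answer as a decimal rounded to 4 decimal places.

The likelihood of the observed sequence under each hypothesis: P(data | bowl A) = (8/9)(1/8)(7/7)(0/6) = 0; P(data | bowl B) = (1/10)(9/9)(0/8) = 0; P(data | bowl C) = (9/12)(3/11)(8/10)(2/9) = 0.036364; P(data | bowl D) = (6/12)(6/11)(5/10)(5/9) = 0.075758; P(data | bowl E) = (1/7)(6/6)(0/5) = 0.
Weighting by the prior gives 3/11 · 0 = 0, 2/11 · 0 = 0, 1/11 · 0.036364 = 0.0033058, 2/11 · 0.075758 = 0.013774, 3/11 · 0 = 0; with total 0.01708.
So P(bowl C | data) = (0.0033058) / (0.01708) = 0.19355.

0.1935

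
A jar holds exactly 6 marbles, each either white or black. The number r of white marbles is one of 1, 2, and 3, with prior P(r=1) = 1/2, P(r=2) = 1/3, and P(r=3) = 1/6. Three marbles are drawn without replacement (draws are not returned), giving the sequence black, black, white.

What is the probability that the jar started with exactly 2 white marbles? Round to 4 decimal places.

Compute the likelihood of the observed sequence for each case: P(data | r = 1) = (5/6)(4/5)(1/4) = 1/6; P(data | r = 2) = (4/6)(3/5)(2/4) = 1/5; P(data | r = 3) = (3/6)(2/5)(3/4) = 3/20.
Multiplying each by its prior: 1/2 · 1/6 = 1/12, 1/3 · 1/5 = 1/15, 1/6 · 3/20 = 1/40; with total 7/40.
Therefore the posterior P(r = 2 | data) = (1/15) / (7/40) = 8/21.

0.3810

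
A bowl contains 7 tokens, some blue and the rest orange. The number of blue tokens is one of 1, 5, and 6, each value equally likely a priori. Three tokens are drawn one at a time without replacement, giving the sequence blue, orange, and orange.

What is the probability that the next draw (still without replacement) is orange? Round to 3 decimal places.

Compute the likelihood of the observed sequence for each case: P(data | r = 1) = (1/7)(6/6)(5/5) = 1/7; P(data | r = 5) = (5/7)(2/6)(1/5) = 1/21; P(data | r = 6) = (6/7)(1/6)(0/5) = 0.
The prior-weighted likelihoods are 1/3 · 1/7 = 1/21, 1/3 · 1/21 = 1/63, 1/3 · 0 = 0; with total 4/63.
Normalising, the posterior is P(r = 1 | data) = 3/4, P(r = 5 | data) = 1/4, P(r = 6 | data) = 0.
Averaging over the posterior, P(orange next | data) = (1)(3/4) + (0)(1/4) = 3/4.

0.750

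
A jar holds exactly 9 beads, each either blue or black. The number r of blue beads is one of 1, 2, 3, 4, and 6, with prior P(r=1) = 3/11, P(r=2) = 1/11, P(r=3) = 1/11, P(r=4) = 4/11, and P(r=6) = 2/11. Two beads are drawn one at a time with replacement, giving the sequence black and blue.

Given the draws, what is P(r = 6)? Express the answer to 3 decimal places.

0.209

Under each hypothesis, the probability of the observed sequence is: P(data | r = 1) = (8/9)(1/9) = 8/81; P(data | r = 2) = (7/9)(2/9) = 14/81; P(data | r = 3) = (6/9)(3/9) = 2/9; P(data | r = 4) = (5/9)(4/9) = 20/81; P(data | r = 6) = (3/9)(6/9) = 2/9.
Multiplying each by its prior: 3/11 · 8/81 = 8/297, 1/11 · 14/81 = 14/891, 1/11 · 2/9 = 2/99, 4/11 · 20/81 = 80/891, 2/11 · 2/9 = 4/99; these sum to 172/891.
By Bayes' rule, P(r = 6 | data) = (4/99) / (172/891) = 9/43.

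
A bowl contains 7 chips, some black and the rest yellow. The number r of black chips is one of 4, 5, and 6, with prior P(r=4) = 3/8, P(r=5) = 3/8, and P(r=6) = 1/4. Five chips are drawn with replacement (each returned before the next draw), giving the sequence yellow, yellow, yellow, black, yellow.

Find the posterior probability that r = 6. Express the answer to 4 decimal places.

0.0098

Under each hypothesis, the probability of the observed sequence is: P(data | r = 4) = (3/7)(3/7)(3/7)(4/7)(3/7) = 0.019278; P(data | r = 5) = (2/7)(2/7)(2/7)(5/7)(2/7) = 0.0047599; P(data | r = 6) = (1/7)(1/7)(1/7)(6/7)(1/7) = 0.00035699.
Multiplying each by its prior: 3/8 · 0.019278 = 0.0072291, 3/8 · 0.0047599 = 0.001785, 1/4 · 0.00035699 = 8.9249e-05; with total 0.0091033.
Therefore the posterior P(r = 6 | data) = (8.9249e-05) / (0.0091033) = 0.0098039.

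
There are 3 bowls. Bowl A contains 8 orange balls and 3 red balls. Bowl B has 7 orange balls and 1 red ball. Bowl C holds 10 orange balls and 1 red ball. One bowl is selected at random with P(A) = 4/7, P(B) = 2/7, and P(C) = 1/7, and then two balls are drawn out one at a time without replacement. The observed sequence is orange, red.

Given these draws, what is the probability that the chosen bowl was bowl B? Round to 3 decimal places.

The likelihood of the observed sequence under each hypothesis: P(data | bowl A) = (8/11)(3/10) = 0.21818; P(data | bowl B) = (7/8)(1/7) = 0.125; P(data | bowl C) = (10/11)(1/10) = 0.090909.
Multiplying each by its prior: 4/7 · 0.21818 = 0.12468, 2/7 · 0.125 = 0.035714, 1/7 · 0.090909 = 0.012987; summing to 0.17338.
Therefore the posterior P(bowl B | data) = (0.035714) / (0.17338) = 0.20599.

0.206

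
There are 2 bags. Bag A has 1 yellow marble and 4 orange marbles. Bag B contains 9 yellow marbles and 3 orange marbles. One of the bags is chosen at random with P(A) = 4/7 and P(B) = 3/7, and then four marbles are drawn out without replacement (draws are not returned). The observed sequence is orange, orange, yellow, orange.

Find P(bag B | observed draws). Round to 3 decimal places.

The likelihood of the observed sequence under each hypothesis: P(data | bag A) = (4/5)(3/4)(1/3)(2/2) = 0.2; P(data | bag B) = (3/12)(2/11)(9/10)(1/9) = 0.0045455.
The prior-weighted likelihoods are 4/7 · 0.2 = 0.11429, 3/7 · 0.0045455 = 0.0019481; these sum to 0.11623.
By Bayes' rule, P(bag B | data) = (0.0019481) / (0.11623) = 0.01676.

0.017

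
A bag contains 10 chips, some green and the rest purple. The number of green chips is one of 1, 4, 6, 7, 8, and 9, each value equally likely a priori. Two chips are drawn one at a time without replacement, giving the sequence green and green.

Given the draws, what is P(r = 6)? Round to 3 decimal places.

Compute the likelihood of the observed sequence for each case: P(data | r = 1) = (1/10)(0/9) = 0; P(data | r = 4) = (4/10)(3/9) = 2/15; P(data | r = 6) = (6/10)(5/9) = 1/3; P(data | r = 7) = (7/10)(6/9) = 7/15; P(data | r = 8) = (8/10)(7/9) = 28/45; P(data | r = 9) = (9/10)(8/9) = 4/5.
Multiplying each by its prior: 1/6 · 0 = 0, 1/6 · 2/15 = 1/45, 1/6 · 1/3 = 1/18, 1/6 · 7/15 = 7/90, 1/6 · 28/45 = 14/135, 1/6 · 4/5 = 2/15; these sum to 53/135.
Therefore the posterior P(r = 6 | data) = (1/18) / (53/135) = 15/106.

0.142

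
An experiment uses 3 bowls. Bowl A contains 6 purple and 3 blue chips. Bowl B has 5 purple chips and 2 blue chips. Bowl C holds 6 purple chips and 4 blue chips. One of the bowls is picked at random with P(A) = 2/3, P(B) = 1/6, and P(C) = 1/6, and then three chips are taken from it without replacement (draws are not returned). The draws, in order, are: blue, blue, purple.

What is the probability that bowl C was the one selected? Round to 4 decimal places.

Under each hypothesis, the probability of the observed sequence is: P(data | bowl A) = (3/9)(2/8)(6/7) = 1/14; P(data | bowl B) = (2/7)(1/6)(5/5) = 1/21; P(data | bowl C) = (4/10)(3/9)(6/8) = 1/10.
Multiplying each by its prior: 2/3 · 1/14 = 1/21, 1/6 · 1/21 = 1/126, 1/6 · 1/10 = 1/60; summing to 13/180.
Therefore the posterior P(bowl C | data) = (1/60) / (13/180) = 3/13.

0.2308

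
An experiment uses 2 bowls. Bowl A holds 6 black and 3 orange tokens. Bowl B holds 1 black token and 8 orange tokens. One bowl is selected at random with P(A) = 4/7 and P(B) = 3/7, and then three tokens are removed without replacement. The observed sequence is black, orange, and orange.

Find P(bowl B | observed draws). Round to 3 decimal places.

0.538

For each hypothesis, P(data | H) works out to: P(data | bowl A) = (6/9)(3/8)(2/7) = 1/14; P(data | bowl B) = (1/9)(8/8)(7/7) = 1/9.
Weighting by the prior gives 4/7 · 1/14 = 2/49, 3/7 · 1/9 = 1/21; with total 13/147.
So P(bowl B | data) = (1/21) / (13/147) = 7/13.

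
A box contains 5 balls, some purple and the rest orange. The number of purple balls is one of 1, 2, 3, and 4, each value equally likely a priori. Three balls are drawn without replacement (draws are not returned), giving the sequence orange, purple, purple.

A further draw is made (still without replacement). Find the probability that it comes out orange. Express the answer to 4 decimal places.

Under each hypothesis, the probability of the observed sequence is: P(data | r = 1) = (4/5)(1/4)(0/3) = 0; P(data | r = 2) = (3/5)(2/4)(1/3) = 1/10; P(data | r = 3) = (2/5)(3/4)(2/3) = 1/5; P(data | r = 4) = (1/5)(4/4)(3/3) = 1/5.
Weighting by the prior gives 1/4 · 0 = 0, 1/4 · 1/10 = 1/40, 1/4 · 1/5 = 1/20, 1/4 · 1/5 = 1/20; with total 1/8.
Dividing through by the total gives posterior P(r = 1 | data) = 0, P(r = 2 | data) = 1/5, P(r = 3 | data) = 2/5, P(r = 4 | data) = 2/5.
Averaging over the posterior, P(orange next | data) = (1)(1/5) + (1/2)(2/5) + (0)(2/5) = 2/5.

0.4000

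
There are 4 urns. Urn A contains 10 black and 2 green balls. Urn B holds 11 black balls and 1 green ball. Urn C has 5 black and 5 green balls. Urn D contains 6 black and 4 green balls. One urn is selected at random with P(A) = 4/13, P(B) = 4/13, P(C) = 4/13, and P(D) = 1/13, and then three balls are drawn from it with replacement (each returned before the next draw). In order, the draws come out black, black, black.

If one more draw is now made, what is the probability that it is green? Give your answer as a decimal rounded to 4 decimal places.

0.1602

Under each hypothesis, the probability of the observed sequence is: P(data | urn A) = (10/12)(10/12)(10/12) = 0.5787; P(data | urn B) = (11/12)(11/12)(11/12) = 0.77025; P(data | urn C) = (5/10)(5/10)(5/10) = 0.125; P(data | urn D) = (6/10)(6/10)(6/10) = 0.216.
Weighting by the prior gives 4/13 · 0.5787 = 0.17806, 4/13 · 0.77025 = 0.237, 4/13 · 0.125 = 0.038462, 1/13 · 0.216 = 0.016615; these sum to 0.47014.
Dividing through by the total gives posterior P(urn A | data) = 0.37874, P(urn B | data) = 0.50411, P(urn C | data) = 0.081809, P(urn D | data) = 0.035341.
Averaging over the posterior, P(green next | data) = (1/6)(0.37874) + (1/12)(0.50411) + (1/2)(0.081809) + (2/5)(0.035341) = 0.16017.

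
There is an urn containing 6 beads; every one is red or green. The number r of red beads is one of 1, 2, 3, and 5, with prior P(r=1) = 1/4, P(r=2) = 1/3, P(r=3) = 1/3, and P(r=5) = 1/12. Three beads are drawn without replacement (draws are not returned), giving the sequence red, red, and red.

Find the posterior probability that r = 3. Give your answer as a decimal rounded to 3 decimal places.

0.286

Compute the likelihood of the observed sequence for each case: P(data | r = 1) = (1/6)(0/5) = 0; P(data | r = 2) = (2/6)(1/5)(0/4) = 0; P(data | r = 3) = (3/6)(2/5)(1/4) = 1/20; P(data | r = 5) = (5/6)(4/5)(3/4) = 1/2.
The prior-weighted likelihoods are 1/4 · 0 = 0, 1/3 · 0 = 0, 1/3 · 1/20 = 1/60, 1/12 · 1/2 = 1/24; summing to 7/120.
By Bayes' rule, P(r = 3 | data) = (1/60) / (7/120) = 2/7.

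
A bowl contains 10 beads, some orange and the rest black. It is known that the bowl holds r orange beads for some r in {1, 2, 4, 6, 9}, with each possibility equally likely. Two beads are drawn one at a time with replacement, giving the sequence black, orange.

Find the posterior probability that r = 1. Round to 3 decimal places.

0.110

For each hypothesis, P(data | H) works out to: P(data | r = 1) = (9/10)(1/10) = 9/100; P(data | r = 2) = (8/10)(2/10) = 4/25; P(data | r = 4) = (6/10)(4/10) = 6/25; P(data | r = 6) = (4/10)(6/10) = 6/25; P(data | r = 9) = (1/10)(9/10) = 9/100.
Multiplying each by its prior: 1/5 · 9/100 = 9/500, 1/5 · 4/25 = 4/125, 1/5 · 6/25 = 6/125, 1/5 · 6/25 = 6/125, 1/5 · 9/100 = 9/500; summing to 41/250.
So P(r = 1 | data) = (9/500) / (41/250) = 9/82.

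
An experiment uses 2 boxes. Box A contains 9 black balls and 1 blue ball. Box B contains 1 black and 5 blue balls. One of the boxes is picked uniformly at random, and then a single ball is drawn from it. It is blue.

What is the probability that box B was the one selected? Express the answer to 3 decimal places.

Compute the likelihood of this draw for each case: P(data | box A) = (1/10) = 1/10; P(data | box B) = (5/6) = 5/6.
The prior-weighted likelihoods are 1/2 · 1/10 = 1/20, 1/2 · 5/6 = 5/12; these sum to 7/15.
So P(box B | data) = (5/12) / (7/15) = 25/28.

0.893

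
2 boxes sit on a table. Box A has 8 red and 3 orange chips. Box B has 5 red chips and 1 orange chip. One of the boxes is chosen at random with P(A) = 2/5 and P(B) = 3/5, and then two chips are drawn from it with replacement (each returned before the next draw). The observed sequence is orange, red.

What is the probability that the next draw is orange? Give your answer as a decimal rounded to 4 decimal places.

0.2184

For each hypothesis, P(data | H) works out to: P(data | box A) = (3/11)(8/11) = 0.19835; P(data | box B) = (1/6)(5/6) = 0.13889.
Multiplying each by its prior: 2/5 · 0.19835 = 0.079339, 3/5 · 0.13889 = 0.083333; summing to 0.16267.
The posterior is then P(box A | data) = 0.48772, P(box B | data) = 0.51228.
The predictive probability is P(orange next | data) = (3/11)(0.48772) + (1/6)(0.51228) = 0.21839.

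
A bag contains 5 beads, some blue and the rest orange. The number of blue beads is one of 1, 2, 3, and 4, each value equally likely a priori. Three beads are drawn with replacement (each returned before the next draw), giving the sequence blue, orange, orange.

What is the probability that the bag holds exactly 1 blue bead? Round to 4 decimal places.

0.3200

The likelihood of the observed sequence under each hypothesis: P(data | r = 1) = (1/5)(4/5)(4/5) = 16/125; P(data | r = 2) = (2/5)(3/5)(3/5) = 18/125; P(data | r = 3) = (3/5)(2/5)(2/5) = 12/125; P(data | r = 4) = (4/5)(1/5)(1/5) = 4/125.
The prior-weighted likelihoods are 1/4 · 16/125 = 4/125, 1/4 · 18/125 = 9/250, 1/4 · 12/125 = 3/125, 1/4 · 4/125 = 1/125; with total 1/10.
By Bayes' rule, P(r = 1 | data) = (4/125) / (1/10) = 8/25.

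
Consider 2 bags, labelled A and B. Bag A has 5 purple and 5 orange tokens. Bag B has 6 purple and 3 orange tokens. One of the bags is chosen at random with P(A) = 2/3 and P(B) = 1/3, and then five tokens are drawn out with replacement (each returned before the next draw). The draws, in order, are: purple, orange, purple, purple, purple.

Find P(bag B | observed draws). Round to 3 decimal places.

Under each hypothesis, the probability of the observed sequence is: P(data | bag A) = (5/10)(5/10)(5/10)(5/10)(5/10) = 0.03125; P(data | bag B) = (6/9)(3/9)(6/9)(6/9)(6/9) = 0.065844.
The prior-weighted likelihoods are 2/3 · 0.03125 = 0.020833, 1/3 · 0.065844 = 0.021948; summing to 0.042781.
Hence P(bag B | data) = (0.021948) / (0.042781) = 0.51303.

0.513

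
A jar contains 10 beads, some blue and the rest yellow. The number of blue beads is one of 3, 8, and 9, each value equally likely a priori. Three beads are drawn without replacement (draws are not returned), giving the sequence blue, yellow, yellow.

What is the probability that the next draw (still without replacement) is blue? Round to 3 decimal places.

Compute the likelihood of the observed sequence for each case: P(data | r = 3) = (3/10)(7/9)(6/8) = 0.175; P(data | r = 8) = (8/10)(2/9)(1/8) = 0.022222; P(data | r = 9) = (9/10)(1/9)(0/8) = 0.
The prior-weighted likelihoods are 1/3 · 0.175 = 0.058333, 1/3 · 0.022222 = 0.0074074, 1/3 · 0 = 0; summing to 0.065741.
The posterior is then P(r = 3 | data) = 0.88732, P(r = 8 | data) = 0.11268, P(r = 9 | data) = 0.
The predictive probability is P(blue next | data) = (2/7)(0.88732) + (1)(0.11268) = 0.3662.

0.366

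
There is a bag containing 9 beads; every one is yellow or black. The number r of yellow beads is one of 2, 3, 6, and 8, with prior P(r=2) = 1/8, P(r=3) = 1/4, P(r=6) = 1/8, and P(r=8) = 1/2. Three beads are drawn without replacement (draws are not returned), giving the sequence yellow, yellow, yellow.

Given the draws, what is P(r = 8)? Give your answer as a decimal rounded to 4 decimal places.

0.9106

Under each hypothesis, the probability of the observed sequence is: P(data | r = 2) = (2/9)(1/8)(0/7) = 0; P(data | r = 3) = (3/9)(2/8)(1/7) = 1/84; P(data | r = 6) = (6/9)(5/8)(4/7) = 5/21; P(data | r = 8) = (8/9)(7/8)(6/7) = 2/3.
The prior-weighted likelihoods are 1/8 · 0 = 0, 1/4 · 1/84 = 1/336, 1/8 · 5/21 = 5/168, 1/2 · 2/3 = 1/3; these sum to 41/112.
Hence P(r = 8 | data) = (1/3) / (41/112) = 112/123.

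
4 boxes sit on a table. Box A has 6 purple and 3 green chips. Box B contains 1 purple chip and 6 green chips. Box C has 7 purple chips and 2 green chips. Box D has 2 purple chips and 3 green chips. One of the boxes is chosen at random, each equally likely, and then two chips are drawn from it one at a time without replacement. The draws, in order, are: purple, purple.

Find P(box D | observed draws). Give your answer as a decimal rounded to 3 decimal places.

For each hypothesis, P(data | H) works out to: P(data | box A) = (6/9)(5/8) = 5/12; P(data | box B) = (1/7)(0/6) = 0; P(data | box C) = (7/9)(6/8) = 7/12; P(data | box D) = (2/5)(1/4) = 1/10.
The prior-weighted likelihoods are 1/4 · 5/12 = 5/48, 1/4 · 0 = 0, 1/4 · 7/12 = 7/48, 1/4 · 1/10 = 1/40; summing to 11/40.
Therefore the posterior P(box D | data) = (1/40) / (11/40) = 1/11.

0.091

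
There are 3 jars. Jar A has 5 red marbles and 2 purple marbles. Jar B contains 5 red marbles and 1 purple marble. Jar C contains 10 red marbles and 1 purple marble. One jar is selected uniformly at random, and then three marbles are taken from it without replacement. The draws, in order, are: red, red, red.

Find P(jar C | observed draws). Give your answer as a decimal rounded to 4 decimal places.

0.4807

For each hypothesis, P(data | H) works out to: P(data | jar A) = (5/7)(4/6)(3/5) = 2/7; P(data | jar B) = (5/6)(4/5)(3/4) = 1/2; P(data | jar C) = (10/11)(9/10)(8/9) = 8/11.
Multiplying each by its prior: 1/3 · 2/7 = 2/21, 1/3 · 1/2 = 1/6, 1/3 · 8/11 = 8/33; with total 233/462.
Therefore the posterior P(jar C | data) = (8/33) / (233/462) = 112/233.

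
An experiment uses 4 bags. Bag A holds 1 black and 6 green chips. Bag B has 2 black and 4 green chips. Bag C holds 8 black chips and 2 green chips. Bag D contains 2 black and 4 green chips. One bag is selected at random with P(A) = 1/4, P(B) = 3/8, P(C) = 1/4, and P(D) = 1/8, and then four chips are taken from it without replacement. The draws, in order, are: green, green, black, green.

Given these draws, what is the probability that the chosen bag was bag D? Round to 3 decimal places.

0.163

The likelihood of the observed sequence under each hypothesis: P(data | bag A) = (6/7)(5/6)(1/5)(4/4) = 1/7; P(data | bag B) = (4/6)(3/5)(2/4)(2/3) = 2/15; P(data | bag C) = (2/10)(1/9)(8/8)(0/7) = 0; P(data | bag D) = (4/6)(3/5)(2/4)(2/3) = 2/15.
The prior-weighted likelihoods are 1/4 · 1/7 = 1/28, 3/8 · 2/15 = 1/20, 1/4 · 0 = 0, 1/8 · 2/15 = 1/60; summing to 43/420.
By Bayes' rule, P(bag D | data) = (1/60) / (43/420) = 7/43.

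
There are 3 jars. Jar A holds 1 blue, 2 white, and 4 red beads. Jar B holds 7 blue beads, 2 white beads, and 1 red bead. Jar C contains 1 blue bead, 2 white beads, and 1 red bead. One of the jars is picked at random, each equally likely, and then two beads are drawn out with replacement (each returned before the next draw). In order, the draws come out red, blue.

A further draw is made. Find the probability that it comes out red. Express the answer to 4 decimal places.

For each hypothesis, P(data | H) works out to: P(data | jar A) = (4/7)(1/7) = 0.081633; P(data | jar B) = (1/10)(7/10) = 0.07; P(data | jar C) = (1/4)(1/4) = 0.0625.
The prior-weighted likelihoods are 1/3 · 0.081633 = 0.027211, 1/3 · 0.07 = 0.023333, 1/3 · 0.0625 = 0.020833; these sum to 0.071378.
The posterior is then P(jar A | data) = 0.38122, P(jar B | data) = 0.3269, P(jar C | data) = 0.29188.
So P(red next | data) = Σ P(red next | H) P(H | data) = (4/7)(0.38122) + (1/10)(0.3269) + (1/4)(0.29188) = 0.3235.

0.3235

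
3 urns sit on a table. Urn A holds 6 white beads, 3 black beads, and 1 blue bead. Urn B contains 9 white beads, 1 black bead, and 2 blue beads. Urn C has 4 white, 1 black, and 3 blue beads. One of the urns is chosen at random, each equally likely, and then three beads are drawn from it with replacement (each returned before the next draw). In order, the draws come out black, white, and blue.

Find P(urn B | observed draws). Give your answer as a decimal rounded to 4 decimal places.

The likelihood of the observed sequence under each hypothesis: P(data | urn A) = (3/10)(6/10)(1/10) = 0.018; P(data | urn B) = (1/12)(9/12)(2/12) = 0.010417; P(data | urn C) = (1/8)(4/8)(3/8) = 0.023438.
Multiplying each by its prior: 1/3 · 0.018 = 0.006, 1/3 · 0.010417 = 0.0034722, 1/3 · 0.023438 = 0.0078125; with total 0.017285.
By Bayes' rule, P(urn B | data) = (0.0034722) / (0.017285) = 0.20088.

0.2009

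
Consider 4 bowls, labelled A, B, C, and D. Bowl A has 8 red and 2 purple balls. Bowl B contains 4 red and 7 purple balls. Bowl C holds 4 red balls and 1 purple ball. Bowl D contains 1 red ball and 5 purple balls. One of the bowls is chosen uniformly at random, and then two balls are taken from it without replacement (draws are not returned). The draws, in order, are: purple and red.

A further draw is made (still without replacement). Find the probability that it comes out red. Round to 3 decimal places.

0.551

For each hypothesis, P(data | H) works out to: P(data | bowl A) = (2/10)(8/9) = 0.17778; P(data | bowl B) = (7/11)(4/10) = 0.25455; P(data | bowl C) = (1/5)(4/4) = 0.2; P(data | bowl D) = (5/6)(1/5) = 0.16667.
The prior-weighted likelihoods are 1/4 · 0.17778 = 0.044444, 1/4 · 0.25455 = 0.063636, 1/4 · 0.2 = 0.05, 1/4 · 0.16667 = 0.041667; these sum to 0.19975.
Dividing through by the total gives posterior P(bowl A | data) = 0.2225, P(bowl B | data) = 0.31858, P(bowl C | data) = 0.25032, P(bowl D | data) = 0.2086.
Averaging over the posterior, P(red next | data) = (7/8)(0.2225) + (1/3)(0.31858) + (1)(0.25032) + (0)(0.2086) = 0.5512.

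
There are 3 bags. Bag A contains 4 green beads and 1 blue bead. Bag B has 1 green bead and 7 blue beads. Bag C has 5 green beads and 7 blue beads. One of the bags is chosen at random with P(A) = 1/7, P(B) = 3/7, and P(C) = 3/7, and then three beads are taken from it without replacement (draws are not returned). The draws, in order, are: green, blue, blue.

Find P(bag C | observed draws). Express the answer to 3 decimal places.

For each hypothesis, P(data | H) works out to: P(data | bag A) = (4/5)(1/4)(0/3) = 0; P(data | bag B) = (1/8)(7/7)(6/6) = 1/8; P(data | bag C) = (5/12)(7/11)(6/10) = 7/44.
Multiplying each by its prior: 1/7 · 0 = 0, 3/7 · 1/8 = 3/56, 3/7 · 7/44 = 3/44; summing to 75/616.
Hence P(bag C | data) = (3/44) / (75/616) = 14/25.

0.560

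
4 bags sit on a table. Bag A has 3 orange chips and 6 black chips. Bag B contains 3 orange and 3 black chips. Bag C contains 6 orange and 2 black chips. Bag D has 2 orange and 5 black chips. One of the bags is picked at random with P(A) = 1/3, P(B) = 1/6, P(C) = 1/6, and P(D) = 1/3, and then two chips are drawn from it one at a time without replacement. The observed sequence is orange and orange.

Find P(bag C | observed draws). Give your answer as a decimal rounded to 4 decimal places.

Under each hypothesis, the probability of the observed sequence is: P(data | bag A) = (3/9)(2/8) = 0.083333; P(data | bag B) = (3/6)(2/5) = 0.2; P(data | bag C) = (6/8)(5/7) = 0.53571; P(data | bag D) = (2/7)(1/6) = 0.047619.
The prior-weighted likelihoods are 1/3 · 0.083333 = 0.027778, 1/6 · 0.2 = 0.033333, 1/6 · 0.53571 = 0.089286, 1/3 · 0.047619 = 0.015873; these sum to 0.16627.
By Bayes' rule, P(bag C | data) = (0.089286) / (0.16627) = 0.53699.

0.5370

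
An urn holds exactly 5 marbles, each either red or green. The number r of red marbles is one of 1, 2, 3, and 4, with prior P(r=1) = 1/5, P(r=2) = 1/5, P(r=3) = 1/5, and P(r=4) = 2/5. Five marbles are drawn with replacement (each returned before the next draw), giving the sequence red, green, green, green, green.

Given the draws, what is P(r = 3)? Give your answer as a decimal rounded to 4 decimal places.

0.1013

For each hypothesis, P(data | H) works out to: P(data | r = 1) = (1/5)(4/5)(4/5)(4/5)(4/5) = 0.08192; P(data | r = 2) = (2/5)(3/5)(3/5)(3/5)(3/5) = 0.05184; P(data | r = 3) = (3/5)(2/5)(2/5)(2/5)(2/5) = 0.01536; P(data | r = 4) = (4/5)(1/5)(1/5)(1/5)(1/5) = 0.00128.
The prior-weighted likelihoods are 1/5 · 0.08192 = 0.016384, 1/5 · 0.05184 = 0.010368, 1/5 · 0.01536 = 0.003072, 2/5 · 0.00128 = 0.000512; with total 0.030336.
By Bayes' rule, P(r = 3 | data) = (0.003072) / (0.030336) = 0.10127.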